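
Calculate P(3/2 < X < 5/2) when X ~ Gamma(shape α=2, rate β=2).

P(3/2 < X < 5/2) = ∫_{3/2}^{5/2} f(x) dx
where f(x) = 4 x e^{- 2 x}
= \frac{2 \left(-3 + 2 e^{2}\right)}{e^{5}}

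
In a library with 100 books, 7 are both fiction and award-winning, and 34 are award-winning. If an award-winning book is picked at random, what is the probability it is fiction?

P(A ∩ B) = 7/100
P(B) = 34/100 = 17/50
P(A|B) = P(A ∩ B) / P(B) = (7/100) / (17/50) = 7/34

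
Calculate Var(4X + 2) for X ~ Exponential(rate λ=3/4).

For X ~ Exponential(rate λ=3/4):
Var(X) = \frac{16}{9}
Var(4X + 2) = (4)² × Var(X) = 16 × \frac{16}{9} = \frac{256}{9}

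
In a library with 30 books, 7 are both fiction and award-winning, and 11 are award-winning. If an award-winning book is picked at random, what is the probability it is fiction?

P(A ∩ B) = 7/30
P(B) = 11/30
P(A|B) = P(A ∩ B) / P(B) = (7/30) / (11/30) = 7/11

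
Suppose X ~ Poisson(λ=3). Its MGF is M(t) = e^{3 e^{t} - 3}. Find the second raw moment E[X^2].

To find E[X^2], compute M^(2)(0):
M^(1)(t) = 3 e^{t} e^{3 e^{t} - 3}
M^(2)(t) = 9 e^{2 t} e^{3 e^{t} - 3} + 3 e^{t} e^{3 e^{t} - 3}
M^(2)(0) = 12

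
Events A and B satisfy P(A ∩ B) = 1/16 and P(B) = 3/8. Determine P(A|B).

P(A|B) = P(A ∩ B) / P(B)
= (1/16) / (3/8)
= 1/6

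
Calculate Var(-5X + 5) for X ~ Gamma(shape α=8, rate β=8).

For X ~ Gamma(shape α=8, rate β=8):
Var(X) = \frac{1}{8}
Var(-5X + 5) = (-5)² × Var(X) = 25 × \frac{1}{8} = \frac{25}{8}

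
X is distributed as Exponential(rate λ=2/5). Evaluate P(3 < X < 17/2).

P(3 < X < 17/2) = ∫_{3}^{17/2} f(x) dx
where f(x) = \frac{2 e^{- \frac{2 x}{5}}}{5}
= - \frac{1 - e^{\frac{11}{5}}}{e^{\frac{17}{5}}}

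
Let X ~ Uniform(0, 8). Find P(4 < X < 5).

P(4 < X < 5) = ∫_{4}^{5} f(x) dx
where f(x) = \frac{1}{8}
= \frac{1}{8}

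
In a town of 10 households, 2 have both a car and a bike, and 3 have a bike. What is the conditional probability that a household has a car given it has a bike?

P(A ∩ B) = 2/10 = 1/5
P(B) = 3/10
P(A|B) = P(A ∩ B) / P(B) = (1/5) / (3/10) = 2/3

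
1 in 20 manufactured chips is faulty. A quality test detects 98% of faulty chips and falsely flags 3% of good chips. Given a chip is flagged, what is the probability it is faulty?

Let D = the rare event, + = positive/flagged.
P(D) = 1/20
P(+|D) = 98/100 = 49/50
P(+|D') = 3/100
P(+) = P(+|D)P(D) + P(+|D')P(D')
     = \frac{49}{50} × \frac{1}{20} + \frac{3}{100} × \frac{19}{20}
     = \frac{31}{400}
P(D|+) = P(+|D)P(D)/P(+) = \frac{98}{155}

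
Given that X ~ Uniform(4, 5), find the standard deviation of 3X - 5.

For X ~ Uniform(4, 5):
Var(X) = \frac{1}{12}
SD(X) = √(Var(X)) = √(\frac{1}{12}) = \frac{\sqrt{3}}{6}
SD(3X - 5) = |3| × SD(X) = 3 × \frac{\sqrt{3}}{6} = \frac{\sqrt{3}}{2}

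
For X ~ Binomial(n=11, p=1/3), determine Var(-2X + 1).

For X ~ Binomial(n=11, p=1/3):
Var(X) = \frac{22}{9}
Var(-2X + 1) = (-2)² × Var(X) = 4 × \frac{22}{9} = \frac{88}{9}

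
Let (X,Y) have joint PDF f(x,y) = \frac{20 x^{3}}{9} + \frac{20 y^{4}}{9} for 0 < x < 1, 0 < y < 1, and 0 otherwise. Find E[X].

E[X] = ∫_0^1 ∫_0^1 x × f(x,y) dy dx
= ∫_0^1 ∫_0^1 x × (\frac{20 x^{3}}{9} + \frac{20 y^{4}}{9}) dy dx
= \frac{2}{3}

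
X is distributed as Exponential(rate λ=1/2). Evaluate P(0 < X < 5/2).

P(0 < X < 5/2) = ∫_{0}^{5/2} f(x) dx
where f(x) = \frac{e^{- \frac{x}{2}}}{2}
= 1 - e^{- \frac{5}{4}}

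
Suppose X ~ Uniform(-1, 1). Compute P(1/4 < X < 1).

P(1/4 < X < 1) = ∫_{1/4}^{1} f(x) dx
where f(x) = \frac{1}{2}
= \frac{3}{8}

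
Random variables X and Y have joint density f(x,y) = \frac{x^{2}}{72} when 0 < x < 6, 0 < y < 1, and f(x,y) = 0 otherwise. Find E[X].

f_X(x) = ∫_0^1 \frac{x^{2}}{72} dy = \frac{x^{2}}{72}
E[X] = ∫_0^6 x × (\frac{x^{2}}{72}) dx = \frac{9}{2}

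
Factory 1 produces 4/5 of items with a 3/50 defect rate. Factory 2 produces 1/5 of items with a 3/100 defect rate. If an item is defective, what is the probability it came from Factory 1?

Using Bayes' theorem:
P(F1) = 4/5, P(D|F1) = 3/50
P(F2) = 1/5, P(D|F2) = 3/100
P(D) = P(D|F1)P(F1) + P(D|F2)P(F2)
     = \frac{27}{500}
P(F1|D) = P(D|F1)P(F1) / P(D)
= \frac{8}{9}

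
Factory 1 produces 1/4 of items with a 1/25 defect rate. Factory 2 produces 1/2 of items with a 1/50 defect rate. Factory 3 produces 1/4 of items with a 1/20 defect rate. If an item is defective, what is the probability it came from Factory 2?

Using Bayes' theorem:
P(F1) = 1/4, P(D|F1) = 1/25
P(F2) = 1/2, P(D|F2) = 1/50
P(F3) = 1/4, P(D|F3) = 1/20
P(D) = P(D|F1)P(F1) + P(D|F2)P(F2) + P(D|F3)P(F3)
     = \frac{13}{400}
P(F2|D) = P(D|F2)P(F2) / P(D)
= \frac{4}{13}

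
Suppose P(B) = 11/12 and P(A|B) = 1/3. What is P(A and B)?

By definition, P(A|B) = P(A ∩ B) / P(B)
So P(A ∩ B) = P(A|B) × P(B)
= 1/3 × 11/12
= 11/36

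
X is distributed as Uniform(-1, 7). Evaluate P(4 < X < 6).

P(4 < X < 6) = ∫_{4}^{6} f(x) dx
where f(x) = \frac{1}{8}
= \frac{1}{4}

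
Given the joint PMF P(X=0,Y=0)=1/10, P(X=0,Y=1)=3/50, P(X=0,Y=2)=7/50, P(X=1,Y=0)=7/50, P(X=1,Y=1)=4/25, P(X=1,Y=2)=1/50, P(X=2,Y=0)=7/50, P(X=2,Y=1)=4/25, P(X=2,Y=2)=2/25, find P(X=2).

P(X=2) = P(X=2,Y=0) + P(X=2,Y=1) + P(X=2,Y=2)
= 7/50 + 4/25 + 2/25
= 19/50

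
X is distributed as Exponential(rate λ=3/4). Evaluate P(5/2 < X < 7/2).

P(5/2 < X < 7/2) = ∫_{5/2}^{7/2} f(x) dx
where f(x) = \frac{3 e^{- \frac{3 x}{4}}}{4}
= - \frac{1 - e^{\frac{3}{4}}}{e^{\frac{21}{8}}}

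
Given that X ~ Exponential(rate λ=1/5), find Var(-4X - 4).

For X ~ Exponential(rate λ=1/5):
Var(X) = 25
Var(-4X - 4) = (-4)² × Var(X) = 16 × 25 = 400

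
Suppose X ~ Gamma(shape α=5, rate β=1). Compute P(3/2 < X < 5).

P(3/2 < X < 5) = ∫_{3/2}^{5} f(x) dx
where f(x) = \frac{x^{4} e^{- x}}{24}
= - \frac{523}{8 e^{5}} + \frac{563}{128 e^{\frac{3}{2}}}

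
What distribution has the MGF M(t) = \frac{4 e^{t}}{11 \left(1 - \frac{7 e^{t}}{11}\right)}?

The MGF M(t) = \frac{4 e^{t}}{11 \left(1 - \frac{7 e^{t}}{11}\right)} is the standard form for the Geometric distribution.
Comparing with the known MGF formula identifies: Geometric(p=4/11), X = trial number of first success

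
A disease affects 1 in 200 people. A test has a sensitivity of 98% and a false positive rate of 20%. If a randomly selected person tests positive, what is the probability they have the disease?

Let D = the rare event, + = positive/flagged.
P(D) = 1/200
P(+|D) = 98/100 = 49/50
P(+|D') = 20/100 = 1/5
P(+) = P(+|D)P(D) + P(+|D')P(D')
     = \frac{49}{50} × \frac{1}{200} + \frac{1}{5} × \frac{199}{200}
     = \frac{2039}{10000}
P(D|+) = P(+|D)P(D)/P(+) = \frac{49}{2039}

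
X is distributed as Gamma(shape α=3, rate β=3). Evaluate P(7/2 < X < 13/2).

P(7/2 < X < 13/2) = ∫_{7/2}^{13/2} f(x) dx
where f(x) = \frac{27 x^{2} e^{- 3 x}}{2}
= \frac{-1685 + 533 e^{9}}{8 e^{\frac{39}{2}}}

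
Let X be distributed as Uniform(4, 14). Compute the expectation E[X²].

Using the identity E[X²] = Var(X) + (E[X])²:
E[X] = 9
Var(X) = \frac{25}{3}
E[X²] = \frac{25}{3} + (9)²
= \frac{268}{3}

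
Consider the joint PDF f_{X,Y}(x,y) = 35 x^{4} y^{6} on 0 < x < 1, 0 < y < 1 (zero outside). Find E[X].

E[X] = ∫_0^1 ∫_0^1 x × f(x,y) dy dx
= ∫_0^1 ∫_0^1 x × (35 x^{4} y^{6}) dy dx
= \frac{5}{6}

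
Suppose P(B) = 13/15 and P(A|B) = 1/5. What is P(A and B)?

By definition, P(A|B) = P(A ∩ B) / P(B)
So P(A ∩ B) = P(A|B) × P(B)
= 1/5 × 13/15
= 13/75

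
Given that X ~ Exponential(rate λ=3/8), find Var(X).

For X ~ Exponential(rate λ=3/8):
Var(X) = \frac{64}{9}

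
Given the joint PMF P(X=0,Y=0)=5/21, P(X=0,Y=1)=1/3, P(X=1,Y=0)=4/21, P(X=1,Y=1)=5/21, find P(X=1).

P(X=1) = P(X=1,Y=0) + P(X=1,Y=1)
= 4/21 + 5/21
= 3/7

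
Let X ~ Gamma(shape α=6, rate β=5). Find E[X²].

Using the identity E[X²] = Var(X) + (E[X])²:
E[X] = \frac{6}{5}
Var(X) = \frac{6}{25}
E[X²] = \frac{6}{25} + (\frac{6}{5})²
= \frac{42}{25}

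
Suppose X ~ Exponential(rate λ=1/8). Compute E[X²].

Using the identity E[X²] = Var(X) + (E[X])²:
E[X] = 8
Var(X) = 64
E[X²] = 64 + (8)²
= 128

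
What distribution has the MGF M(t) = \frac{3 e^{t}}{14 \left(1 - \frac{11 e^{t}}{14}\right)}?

The MGF M(t) = \frac{3 e^{t}}{14 \left(1 - \frac{11 e^{t}}{14}\right)} is the standard form for the Geometric distribution.
Comparing with the known MGF formula identifies: Geometric(p=3/14), X = trial number of first success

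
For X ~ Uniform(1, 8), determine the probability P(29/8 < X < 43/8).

P(29/8 < X < 43/8) = ∫_{29/8}^{43/8} f(x) dx
where f(x) = \frac{1}{7}
= \frac{1}{4}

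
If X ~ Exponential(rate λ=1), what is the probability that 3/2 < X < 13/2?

P(3/2 < X < 13/2) = ∫_{3/2}^{13/2} f(x) dx
where f(x) = e^{- x}
= - \frac{1 - e^{5}}{e^{\frac{13}{2}}}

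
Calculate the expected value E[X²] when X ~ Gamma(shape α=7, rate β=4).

Using the identity E[X²] = Var(X) + (E[X])²:
E[X] = \frac{7}{4}
Var(X) = \frac{7}{16}
E[X²] = \frac{7}{16} + (\frac{7}{4})²
= \frac{7}{2}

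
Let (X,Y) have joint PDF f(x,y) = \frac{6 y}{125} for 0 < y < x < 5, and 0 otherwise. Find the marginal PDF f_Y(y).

f_Y(y) = ∫_y^5 \frac{6 y}{125} dx = \frac{6 y \left(5 - y\right)}{125}
for 0 < y < 5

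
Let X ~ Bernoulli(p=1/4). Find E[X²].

Using the identity E[X²] = Var(X) + (E[X])²:
E[X] = \frac{1}{4}
Var(X) = \frac{3}{16}
E[X²] = \frac{3}{16} + (\frac{1}{4})²
= \frac{1}{4}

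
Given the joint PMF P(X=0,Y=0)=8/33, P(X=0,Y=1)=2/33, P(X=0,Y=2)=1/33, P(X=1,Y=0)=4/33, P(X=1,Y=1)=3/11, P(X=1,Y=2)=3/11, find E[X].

First find marginal of X:
P(X=0) = 1/3
P(X=1) = 2/3
E[X] = 0 × 1/3 + 1 × 2/3 = 2/3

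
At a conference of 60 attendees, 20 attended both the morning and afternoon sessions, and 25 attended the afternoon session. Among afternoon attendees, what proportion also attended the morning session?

P(A ∩ B) = 20/60 = 1/3
P(B) = 25/60 = 5/12
P(A|B) = P(A ∩ B) / P(B) = (1/3) / (5/12) = 4/5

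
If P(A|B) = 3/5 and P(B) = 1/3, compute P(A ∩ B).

By definition, P(A|B) = P(A ∩ B) / P(B)
So P(A ∩ B) = P(A|B) × P(B)
= 3/5 × 1/3
= 1/5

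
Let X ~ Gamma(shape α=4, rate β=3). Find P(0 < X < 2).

P(0 < X < 2) = ∫_{0}^{2} f(x) dx
where f(x) = \frac{27 x^{3} e^{- 3 x}}{2}
= 1 - \frac{61}{e^{6}}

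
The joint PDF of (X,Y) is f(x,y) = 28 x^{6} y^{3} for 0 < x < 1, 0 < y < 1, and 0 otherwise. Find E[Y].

E[Y] = ∫_0^1 ∫_0^1 y × f(x,y) dx dy
= \frac{4}{5}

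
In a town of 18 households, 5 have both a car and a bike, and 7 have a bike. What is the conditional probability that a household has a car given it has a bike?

P(A ∩ B) = 5/18
P(B) = 7/18
P(A|B) = P(A ∩ B) / P(B) = (5/18) / (7/18) = 5/7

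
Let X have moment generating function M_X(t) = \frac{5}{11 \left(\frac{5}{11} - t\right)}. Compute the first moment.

To find E[X], compute M^(1)(0):
M^(1)(t) = \frac{5}{11 \left(\frac{5}{11} - t\right)^{2}}
M^(1)(0) = \frac{11}{5}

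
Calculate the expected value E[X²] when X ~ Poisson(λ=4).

Using the identity E[X²] = Var(X) + (E[X])²:
E[X] = 4
Var(X) = 4
E[X²] = 4 + (4)²
= 20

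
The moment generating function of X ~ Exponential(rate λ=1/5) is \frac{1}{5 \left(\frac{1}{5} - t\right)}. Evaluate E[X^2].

To find E[X^2], compute M^(2)(0):
M^(1)(t) = \frac{1}{5 \left(\frac{1}{5} - t\right)^{2}}
M^(2)(t) = \frac{2}{5 \left(\frac{1}{5} - t\right)^{3}}
M^(2)(0) = 50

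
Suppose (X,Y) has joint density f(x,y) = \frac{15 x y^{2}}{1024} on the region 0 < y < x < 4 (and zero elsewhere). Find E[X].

f_X(x) = ∫_0^x \frac{15 x y^{2}}{1024} dy = \frac{5 x^{4}}{1024}
E[X] = ∫_0^4 x × (\frac{5 x^{4}}{1024}) dx = \frac{10}{3}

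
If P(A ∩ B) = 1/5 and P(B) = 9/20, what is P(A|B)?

P(A|B) = P(A ∩ B) / P(B)
= (1/5) / (9/20)
= 4/9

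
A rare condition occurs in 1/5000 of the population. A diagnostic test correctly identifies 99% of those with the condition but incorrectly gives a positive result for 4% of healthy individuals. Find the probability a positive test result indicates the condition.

Let D = the rare event, + = positive/flagged.
P(D) = 1/5000
P(+|D) = 99/100
P(+|D') = 4/100 = 1/25
P(+) = P(+|D)P(D) + P(+|D')P(D')
     = \frac{99}{100} × \frac{1}{5000} + \frac{1}{25} × \frac{4999}{5000}
     = \frac{4019}{100000}
P(D|+) = P(+|D)P(D)/P(+) = \frac{99}{20095}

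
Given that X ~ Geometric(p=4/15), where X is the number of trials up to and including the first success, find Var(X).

For X ~ Geometric(p=4/15), where X is the number of trials up to and including the first success:
Var(X) = \frac{165}{16}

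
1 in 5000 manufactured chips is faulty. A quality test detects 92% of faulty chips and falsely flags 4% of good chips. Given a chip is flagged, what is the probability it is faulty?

Let D = the rare event, + = positive/flagged.
P(D) = 1/5000
P(+|D) = 92/100 = 23/25
P(+|D') = 4/100 = 1/25
P(+) = P(+|D)P(D) + P(+|D')P(D')
     = \frac{23}{25} × \frac{1}{5000} + \frac{1}{25} × \frac{4999}{5000}
     = \frac{2511}{62500}
P(D|+) = P(+|D)P(D)/P(+) = \frac{23}{5022}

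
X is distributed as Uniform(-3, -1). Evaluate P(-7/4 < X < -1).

P(-7/4 < X < -1) = ∫_{-7/4}^{-1} f(x) dx
where f(x) = \frac{1}{2}
= \frac{3}{8}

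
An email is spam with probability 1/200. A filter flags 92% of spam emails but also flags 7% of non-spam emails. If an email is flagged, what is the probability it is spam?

Let D = the rare event, + = positive/flagged.
P(D) = 1/200
P(+|D) = 92/100 = 23/25
P(+|D') = 7/100
P(+) = P(+|D)P(D) + P(+|D')P(D')
     = \frac{23}{25} × \frac{1}{200} + \frac{7}{100} × \frac{199}{200}
     = \frac{297}{4000}
P(D|+) = P(+|D)P(D)/P(+) = \frac{92}{1485}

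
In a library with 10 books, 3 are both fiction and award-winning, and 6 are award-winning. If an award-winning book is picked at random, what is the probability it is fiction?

P(A ∩ B) = 3/10
P(B) = 6/10 = 3/5
P(A|B) = P(A ∩ B) / P(B) = (3/10) / (3/5) = 1/2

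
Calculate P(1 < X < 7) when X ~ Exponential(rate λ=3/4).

P(1 < X < 7) = ∫_{1}^{7} f(x) dx
where f(x) = \frac{3 e^{- \frac{3 x}{4}}}{4}
= - \frac{1 - e^{\frac{9}{2}}}{e^{\frac{21}{4}}}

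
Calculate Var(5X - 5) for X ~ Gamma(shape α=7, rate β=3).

For X ~ Gamma(shape α=7, rate β=3):
Var(X) = \frac{7}{9}
Var(5X - 5) = (5)² × Var(X) = 25 × \frac{7}{9} = \frac{175}{9}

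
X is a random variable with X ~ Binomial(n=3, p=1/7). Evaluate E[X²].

Using the identity E[X²] = Var(X) + (E[X])²:
E[X] = \frac{3}{7}
Var(X) = \frac{18}{49}
E[X²] = \frac{18}{49} + (\frac{3}{7})²
= \frac{27}{49}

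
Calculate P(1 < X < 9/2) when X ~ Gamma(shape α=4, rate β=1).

P(1 < X < 9/2) = ∫_{1}^{9/2} f(x) dx
where f(x) = \frac{x^{3} e^{- x}}{6}
= - \frac{493}{16 e^{\frac{9}{2}}} + \frac{8}{3 e}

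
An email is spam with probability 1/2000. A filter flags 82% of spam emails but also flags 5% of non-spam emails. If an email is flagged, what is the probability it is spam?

Let D = the rare event, + = positive/flagged.
P(D) = 1/2000
P(+|D) = 82/100 = 41/50
P(+|D') = 5/100 = 1/20
P(+) = P(+|D)P(D) + P(+|D')P(D')
     = \frac{41}{50} × \frac{1}{2000} + \frac{1}{20} × \frac{1999}{2000}
     = \frac{10077}{200000}
P(D|+) = P(+|D)P(D)/P(+) = \frac{82}{10077}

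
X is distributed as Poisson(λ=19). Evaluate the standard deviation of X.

For X ~ Poisson(λ=19):
Var(X) = 19
SD(X) = √(Var(X)) = √(19) = \sqrt{19}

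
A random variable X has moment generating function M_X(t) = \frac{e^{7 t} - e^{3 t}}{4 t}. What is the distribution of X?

The MGF M(t) = \frac{e^{7 t} - e^{3 t}}{4 t} is the standard form for the Uniform distribution.
Comparing with the known MGF formula identifies: Uniform(3, 7)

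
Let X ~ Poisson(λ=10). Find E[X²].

Using the identity E[X²] = Var(X) + (E[X])²:
E[X] = 10
Var(X) = 10
E[X²] = 10 + (10)²
= 110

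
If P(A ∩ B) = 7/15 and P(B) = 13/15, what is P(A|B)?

P(A|B) = P(A ∩ B) / P(B)
= (7/15) / (13/15)
= 7/13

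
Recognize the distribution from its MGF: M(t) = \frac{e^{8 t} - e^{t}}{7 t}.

The MGF M(t) = \frac{e^{8 t} - e^{t}}{7 t} is the standard form for the Uniform distribution.
Comparing with the known MGF formula identifies: Uniform(1, 8)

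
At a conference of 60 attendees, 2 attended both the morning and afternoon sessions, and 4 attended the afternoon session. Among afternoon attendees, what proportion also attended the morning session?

P(A ∩ B) = 2/60 = 1/30
P(B) = 4/60 = 1/15
P(A|B) = P(A ∩ B) / P(B) = (1/30) / (1/15) = 1/2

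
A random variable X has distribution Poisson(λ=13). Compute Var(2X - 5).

For X ~ Poisson(λ=13):
Var(X) = 13
Var(2X - 5) = (2)² × Var(X) = 4 × 13 = 52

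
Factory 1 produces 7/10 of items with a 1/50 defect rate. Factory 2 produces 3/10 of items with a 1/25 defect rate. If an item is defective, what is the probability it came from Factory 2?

Using Bayes' theorem:
P(F1) = 7/10, P(D|F1) = 1/50
P(F2) = 3/10, P(D|F2) = 1/25
P(D) = P(D|F1)P(F1) + P(D|F2)P(F2)
     = \frac{13}{500}
P(F2|D) = P(D|F2)P(F2) / P(D)
= \frac{6}{13}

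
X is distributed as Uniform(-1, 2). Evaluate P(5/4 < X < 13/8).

P(5/4 < X < 13/8) = ∫_{5/4}^{13/8} f(x) dx
where f(x) = \frac{1}{3}
= \frac{1}{8}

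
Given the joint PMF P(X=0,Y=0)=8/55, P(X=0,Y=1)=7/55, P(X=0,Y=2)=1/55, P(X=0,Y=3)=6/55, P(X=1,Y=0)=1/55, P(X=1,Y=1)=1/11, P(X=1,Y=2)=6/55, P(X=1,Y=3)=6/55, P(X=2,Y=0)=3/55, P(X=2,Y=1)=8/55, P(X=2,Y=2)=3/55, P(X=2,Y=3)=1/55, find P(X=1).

P(X=1) = P(X=1,Y=0) + P(X=1,Y=1) + P(X=1,Y=2) + P(X=1,Y=3)
= 1/55 + 1/11 + 6/55 + 6/55
= 18/55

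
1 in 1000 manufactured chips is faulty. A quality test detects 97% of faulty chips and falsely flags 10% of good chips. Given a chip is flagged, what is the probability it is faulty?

Let D = the rare event, + = positive/flagged.
P(D) = 1/1000
P(+|D) = 97/100
P(+|D') = 10/100 = 1/10
P(+) = P(+|D)P(D) + P(+|D')P(D')
     = \frac{97}{100} × \frac{1}{1000} + \frac{1}{10} × \frac{999}{1000}
     = \frac{10087}{100000}
P(D|+) = P(+|D)P(D)/P(+) = \frac{97}{10087}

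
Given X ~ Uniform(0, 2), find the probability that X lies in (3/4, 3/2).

P(3/4 < X < 3/2) = ∫_{3/4}^{3/2} f(x) dx
where f(x) = \frac{1}{2}
= \frac{3}{8}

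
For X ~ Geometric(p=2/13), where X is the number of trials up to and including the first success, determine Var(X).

For X ~ Geometric(p=2/13), where X is the number of trials up to and including the first success:
Var(X) = \frac{143}{4}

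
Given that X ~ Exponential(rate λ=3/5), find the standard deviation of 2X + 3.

For X ~ Exponential(rate λ=3/5):
Var(X) = \frac{25}{9}
SD(X) = √(Var(X)) = √(\frac{25}{9}) = \frac{5}{3}
SD(2X + 3) = |2| × SD(X) = 2 × \frac{5}{3} = \frac{10}{3}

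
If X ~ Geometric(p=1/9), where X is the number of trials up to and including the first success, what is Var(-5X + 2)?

For X ~ Geometric(p=1/9), where X is the number of trials up to and including the first success:
Var(X) = 72
Var(-5X + 2) = (-5)² × Var(X) = 25 × 72 = 1800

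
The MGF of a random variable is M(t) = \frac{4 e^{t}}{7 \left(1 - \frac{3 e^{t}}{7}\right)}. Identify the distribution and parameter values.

The MGF M(t) = \frac{4 e^{t}}{7 \left(1 - \frac{3 e^{t}}{7}\right)} is the standard form for the Geometric distribution.
Comparing with the known MGF formula identifies: Geometric(p=4/7), X = trial number of first success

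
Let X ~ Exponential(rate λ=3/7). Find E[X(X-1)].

E[X(X-1)] = E[X² - X] = E[X²] - E[X]
E[X] = \frac{7}{3}
E[X²] = Var(X) + (E[X])² = \frac{49}{9} + (\frac{7}{3})² = \frac{98}{9}
E[X(X-1)] = \frac{98}{9} - \frac{7}{3} = \frac{77}{9}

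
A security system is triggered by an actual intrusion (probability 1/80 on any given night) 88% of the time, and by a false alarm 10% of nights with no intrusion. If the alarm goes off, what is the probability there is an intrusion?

Let D = the rare event, + = positive/flagged.
P(D) = 1/80
P(+|D) = 88/100 = 22/25
P(+|D') = 10/100 = 1/10
P(+) = P(+|D)P(D) + P(+|D')P(D')
     = \frac{22}{25} × \frac{1}{80} + \frac{1}{10} × \frac{79}{80}
     = \frac{439}{4000}
P(D|+) = P(+|D)P(D)/P(+) = \frac{44}{439}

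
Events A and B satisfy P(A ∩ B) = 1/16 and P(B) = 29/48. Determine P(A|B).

P(A|B) = P(A ∩ B) / P(B)
= (1/16) / (29/48)
= 3/29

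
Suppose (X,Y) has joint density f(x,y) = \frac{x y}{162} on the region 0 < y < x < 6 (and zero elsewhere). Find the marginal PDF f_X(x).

f_X(x) = ∫_0^x \frac{x y}{162} dy = \frac{x^{3}}{324}
for 0 < x < 6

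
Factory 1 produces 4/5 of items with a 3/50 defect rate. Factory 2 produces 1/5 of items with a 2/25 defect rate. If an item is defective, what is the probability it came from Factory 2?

Using Bayes' theorem:
P(F1) = 4/5, P(D|F1) = 3/50
P(F2) = 1/5, P(D|F2) = 2/25
P(D) = P(D|F1)P(F1) + P(D|F2)P(F2)
     = \frac{8}{125}
P(F2|D) = P(D|F2)P(F2) / P(D)
= \frac{1}{4}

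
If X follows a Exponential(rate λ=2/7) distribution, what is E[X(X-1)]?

E[X(X-1)] = E[X² - X] = E[X²] - E[X]
E[X] = \frac{7}{2}
E[X²] = Var(X) + (E[X])² = \frac{49}{4} + (\frac{7}{2})² = \frac{49}{2}
E[X(X-1)] = \frac{49}{2} - \frac{7}{2} = 21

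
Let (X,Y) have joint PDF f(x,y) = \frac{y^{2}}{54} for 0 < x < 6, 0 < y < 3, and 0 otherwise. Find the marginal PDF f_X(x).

f_X(x) = ∫_0^3 f(x,y) dy
= ∫_0^3 \frac{y^{2}}{54} dy
= \frac{1}{6} for 0 < x < 6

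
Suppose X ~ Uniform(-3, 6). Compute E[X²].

Using the identity E[X²] = Var(X) + (E[X])²:
E[X] = \frac{3}{2}
Var(X) = \frac{27}{4}
E[X²] = \frac{27}{4} + (\frac{3}{2})²
= 9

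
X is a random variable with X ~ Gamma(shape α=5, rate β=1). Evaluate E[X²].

Using the identity E[X²] = Var(X) + (E[X])²:
E[X] = 5
Var(X) = 5
E[X²] = 5 + (5)²
= 30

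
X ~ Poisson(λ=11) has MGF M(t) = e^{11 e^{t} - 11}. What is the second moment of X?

To find E[X^2], compute M^(2)(0):
M^(1)(t) = 11 e^{t} e^{11 e^{t} - 11}
M^(2)(t) = 121 e^{2 t} e^{11 e^{t} - 11} + 11 e^{t} e^{11 e^{t} - 11}
M^(2)(0) = 132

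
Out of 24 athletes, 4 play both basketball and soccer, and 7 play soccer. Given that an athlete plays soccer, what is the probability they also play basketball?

P(A ∩ B) = 4/24 = 1/6
P(B) = 7/24
P(A|B) = P(A ∩ B) / P(B) = (1/6) / (7/24) = 4/7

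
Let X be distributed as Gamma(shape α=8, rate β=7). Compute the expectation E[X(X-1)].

E[X(X-1)] = E[X² - X] = E[X²] - E[X]
E[X] = \frac{8}{7}
E[X²] = Var(X) + (E[X])² = \frac{8}{49} + (\frac{8}{7})² = \frac{72}{49}
E[X(X-1)] = \frac{72}{49} - \frac{8}{7} = \frac{16}{49}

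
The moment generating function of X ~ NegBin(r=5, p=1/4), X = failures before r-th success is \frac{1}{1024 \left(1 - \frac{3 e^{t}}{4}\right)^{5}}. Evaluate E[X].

To find E[X], compute M^(1)(0):
M^(1)(t) = \frac{15 e^{t}}{4096 \left(1 - \frac{3 e^{t}}{4}\right)^{6}}
M^(1)(0) = 15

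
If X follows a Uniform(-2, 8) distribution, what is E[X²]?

Using the identity E[X²] = Var(X) + (E[X])²:
E[X] = 3
Var(X) = \frac{25}{3}
E[X²] = \frac{25}{3} + (3)²
= \frac{52}{3}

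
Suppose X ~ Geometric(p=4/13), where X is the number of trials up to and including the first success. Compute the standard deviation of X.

For X ~ Geometric(p=4/13), where X is the number of trials up to and including the first success:
Var(X) = \frac{117}{16}
SD(X) = √(Var(X)) = √(\frac{117}{16}) = \frac{3 \sqrt{13}}{4}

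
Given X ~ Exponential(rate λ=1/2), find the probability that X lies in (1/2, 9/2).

P(1/2 < X < 9/2) = ∫_{1/2}^{9/2} f(x) dx
where f(x) = \frac{e^{- \frac{x}{2}}}{2}
= - \frac{1 - e^{2}}{e^{\frac{9}{4}}}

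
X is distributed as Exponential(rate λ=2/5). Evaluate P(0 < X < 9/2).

P(0 < X < 9/2) = ∫_{0}^{9/2} f(x) dx
where f(x) = \frac{2 e^{- \frac{2 x}{5}}}{5}
= 1 - e^{- \frac{9}{5}}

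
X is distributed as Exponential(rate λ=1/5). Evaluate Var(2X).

For X ~ Exponential(rate λ=1/5):
Var(X) = 25
Var(2X) = (2)² × Var(X) = 4 × 25 = 100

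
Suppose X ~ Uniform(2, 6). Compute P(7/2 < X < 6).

P(7/2 < X < 6) = ∫_{7/2}^{6} f(x) dx
where f(x) = \frac{1}{4}
= \frac{5}{8}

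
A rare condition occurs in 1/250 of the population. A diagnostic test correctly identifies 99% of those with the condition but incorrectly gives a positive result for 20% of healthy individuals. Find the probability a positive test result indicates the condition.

Let D = the rare event, + = positive/flagged.
P(D) = 1/250
P(+|D) = 99/100
P(+|D') = 20/100 = 1/5
P(+) = P(+|D)P(D) + P(+|D')P(D')
     = \frac{99}{100} × \frac{1}{250} + \frac{1}{5} × \frac{249}{250}
     = \frac{5079}{25000}
P(D|+) = P(+|D)P(D)/P(+) = \frac{33}{1693}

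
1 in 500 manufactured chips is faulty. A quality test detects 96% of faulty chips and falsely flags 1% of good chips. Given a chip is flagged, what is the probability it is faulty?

Let D = the rare event, + = positive/flagged.
P(D) = 1/500
P(+|D) = 96/100 = 24/25
P(+|D') = 1/100
P(+) = P(+|D)P(D) + P(+|D')P(D')
     = \frac{24}{25} × \frac{1}{500} + \frac{1}{100} × \frac{499}{500}
     = \frac{119}{10000}
P(D|+) = P(+|D)P(D)/P(+) = \frac{96}{595}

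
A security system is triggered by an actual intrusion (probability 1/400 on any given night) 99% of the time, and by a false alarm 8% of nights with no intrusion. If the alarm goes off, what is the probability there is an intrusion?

Let D = the rare event, + = positive/flagged.
P(D) = 1/400
P(+|D) = 99/100
P(+|D') = 8/100 = 2/25
P(+) = P(+|D)P(D) + P(+|D')P(D')
     = \frac{99}{100} × \frac{1}{400} + \frac{2}{25} × \frac{399}{400}
     = \frac{3291}{40000}
P(D|+) = P(+|D)P(D)/P(+) = \frac{33}{1097}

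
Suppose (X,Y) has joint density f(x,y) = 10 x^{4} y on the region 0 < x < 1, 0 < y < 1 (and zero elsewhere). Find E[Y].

E[Y] = ∫_0^1 ∫_0^1 y × f(x,y) dx dy
= \frac{2}{3}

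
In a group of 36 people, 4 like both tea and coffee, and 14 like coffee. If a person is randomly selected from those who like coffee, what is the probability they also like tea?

P(A ∩ B) = 4/36 = 1/9
P(B) = 14/36 = 7/18
P(A|B) = P(A ∩ B) / P(B) = (1/9) / (7/18) = 2/7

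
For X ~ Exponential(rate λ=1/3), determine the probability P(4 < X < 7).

P(4 < X < 7) = ∫_{4}^{7} f(x) dx
where f(x) = \frac{e^{- \frac{x}{3}}}{3}
= - \frac{1 - e}{e^{\frac{7}{3}}}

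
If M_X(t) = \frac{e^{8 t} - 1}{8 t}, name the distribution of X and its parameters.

The MGF M(t) = \frac{e^{8 t} - 1}{8 t} is the standard form for the Uniform distribution.
Comparing with the known MGF formula identifies: Uniform(0, 8)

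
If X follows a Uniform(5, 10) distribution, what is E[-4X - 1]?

For X ~ Uniform(5, 10):
E[X] = \frac{15}{2}
E[-4X - 1] = -4 × E[X] - 1 = -31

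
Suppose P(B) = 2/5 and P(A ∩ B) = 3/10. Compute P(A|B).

P(A|B) = P(A ∩ B) / P(B)
= (3/10) / (2/5)
= 3/4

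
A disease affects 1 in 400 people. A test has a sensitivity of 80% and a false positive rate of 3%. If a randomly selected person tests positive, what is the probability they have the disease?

Let D = the rare event, + = positive/flagged.
P(D) = 1/400
P(+|D) = 80/100 = 4/5
P(+|D') = 3/100
P(+) = P(+|D)P(D) + P(+|D')P(D')
     = \frac{4}{5} × \frac{1}{400} + \frac{3}{100} × \frac{399}{400}
     = \frac{1277}{40000}
P(D|+) = P(+|D)P(D)/P(+) = \frac{80}{1277}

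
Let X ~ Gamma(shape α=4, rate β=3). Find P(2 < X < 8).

P(2 < X < 8) = ∫_{2}^{8} f(x) dx
where f(x) = \frac{27 x^{3} e^{- 3 x}}{2}
= \frac{-2617 + 61 e^{18}}{e^{24}}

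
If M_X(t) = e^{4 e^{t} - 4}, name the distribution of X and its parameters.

The MGF M(t) = e^{4 e^{t} - 4} is the standard form for the Poisson distribution.
Comparing with the known MGF formula identifies: Poisson(λ=4)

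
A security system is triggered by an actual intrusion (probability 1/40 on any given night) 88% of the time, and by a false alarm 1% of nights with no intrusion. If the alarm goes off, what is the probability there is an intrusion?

Let D = the rare event, + = positive/flagged.
P(D) = 1/40
P(+|D) = 88/100 = 22/25
P(+|D') = 1/100
P(+) = P(+|D)P(D) + P(+|D')P(D')
     = \frac{22}{25} × \frac{1}{40} + \frac{1}{100} × \frac{39}{40}
     = \frac{127}{4000}
P(D|+) = P(+|D)P(D)/P(+) = \frac{88}{127}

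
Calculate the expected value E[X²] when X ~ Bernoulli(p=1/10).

Using the identity E[X²] = Var(X) + (E[X])²:
E[X] = \frac{1}{10}
Var(X) = \frac{9}{100}
E[X²] = \frac{9}{100} + (\frac{1}{10})²
= \frac{1}{10}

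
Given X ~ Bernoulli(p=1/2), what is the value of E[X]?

For X ~ Bernoulli(p=1/2), the expected value is:
E[X] = \frac{1}{2}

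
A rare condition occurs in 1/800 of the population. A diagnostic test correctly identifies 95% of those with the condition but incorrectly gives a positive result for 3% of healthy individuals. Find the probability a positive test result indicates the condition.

Let D = the rare event, + = positive/flagged.
P(D) = 1/800
P(+|D) = 95/100 = 19/20
P(+|D') = 3/100
P(+) = P(+|D)P(D) + P(+|D')P(D')
     = \frac{19}{20} × \frac{1}{800} + \frac{3}{100} × \frac{799}{800}
     = \frac{623}{20000}
P(D|+) = P(+|D)P(D)/P(+) = \frac{95}{2492}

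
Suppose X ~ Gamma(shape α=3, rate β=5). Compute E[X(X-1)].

E[X(X-1)] = E[X² - X] = E[X²] - E[X]
E[X] = \frac{3}{5}
E[X²] = Var(X) + (E[X])² = \frac{3}{25} + (\frac{3}{5})² = \frac{12}{25}
E[X(X-1)] = \frac{12}{25} - \frac{3}{5} = - \frac{3}{25}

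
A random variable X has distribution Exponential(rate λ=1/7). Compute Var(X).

For X ~ Exponential(rate λ=1/7):
Var(X) = 49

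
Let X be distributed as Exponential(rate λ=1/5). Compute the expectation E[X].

For X ~ Exponential(rate λ=1/5), the expected value is:
E[X] = 5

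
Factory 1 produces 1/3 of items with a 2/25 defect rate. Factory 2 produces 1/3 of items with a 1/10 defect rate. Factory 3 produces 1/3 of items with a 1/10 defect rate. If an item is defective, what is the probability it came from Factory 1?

Using Bayes' theorem:
P(F1) = 1/3, P(D|F1) = 2/25
P(F2) = 1/3, P(D|F2) = 1/10
P(F3) = 1/3, P(D|F3) = 1/10
P(D) = P(D|F1)P(F1) + P(D|F2)P(F2) + P(D|F3)P(F3)
     = \frac{7}{75}
P(F1|D) = P(D|F1)P(F1) / P(D)
= \frac{2}{7}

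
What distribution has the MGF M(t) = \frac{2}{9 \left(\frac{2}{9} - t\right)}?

The MGF M(t) = \frac{2}{9 \left(\frac{2}{9} - t\right)} is the standard form for the Exponential distribution.
Comparing with the known MGF formula identifies: Exponential(rate λ=2/9)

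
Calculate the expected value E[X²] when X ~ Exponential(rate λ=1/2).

Using the identity E[X²] = Var(X) + (E[X])²:
E[X] = 2
Var(X) = 4
E[X²] = 4 + (2)²
= 8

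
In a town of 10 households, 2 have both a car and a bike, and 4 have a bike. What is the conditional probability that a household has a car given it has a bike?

P(A ∩ B) = 2/10 = 1/5
P(B) = 4/10 = 2/5
P(A|B) = P(A ∩ B) / P(B) = (1/5) / (2/5) = 1/2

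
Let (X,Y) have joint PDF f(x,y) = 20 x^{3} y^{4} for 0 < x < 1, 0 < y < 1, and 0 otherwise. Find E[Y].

E[Y] = ∫_0^1 ∫_0^1 y × f(x,y) dx dy
= \frac{5}{6}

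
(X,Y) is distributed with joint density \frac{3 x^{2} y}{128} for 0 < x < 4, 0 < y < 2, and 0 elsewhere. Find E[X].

f_X(x) = ∫_0^2 \frac{3 x^{2} y}{128} dy = \frac{3 x^{2}}{64}
E[X] = ∫_0^4 x × (\frac{3 x^{2}}{64}) dx = 3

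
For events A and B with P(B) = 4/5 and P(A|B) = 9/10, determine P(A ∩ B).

By definition, P(A|B) = P(A ∩ B) / P(B)
So P(A ∩ B) = P(A|B) × P(B)
= 9/10 × 4/5
= 18/25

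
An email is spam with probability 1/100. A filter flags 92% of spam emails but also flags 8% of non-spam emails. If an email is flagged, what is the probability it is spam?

Let D = the rare event, + = positive/flagged.
P(D) = 1/100
P(+|D) = 92/100 = 23/25
P(+|D') = 8/100 = 2/25
P(+) = P(+|D)P(D) + P(+|D')P(D')
     = \frac{23}{25} × \frac{1}{100} + \frac{2}{25} × \frac{99}{100}
     = \frac{221}{2500}
P(D|+) = P(+|D)P(D)/P(+) = \frac{23}{221}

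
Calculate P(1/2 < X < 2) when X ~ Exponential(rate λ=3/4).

P(1/2 < X < 2) = ∫_{1/2}^{2} f(x) dx
where f(x) = \frac{3 e^{- \frac{3 x}{4}}}{4}
= - \frac{1}{e^{\frac{3}{2}}} + e^{- \frac{3}{8}}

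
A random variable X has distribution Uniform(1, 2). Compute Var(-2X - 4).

For X ~ Uniform(1, 2):
Var(X) = \frac{1}{12}
Var(-2X - 4) = (-2)² × Var(X) = 4 × \frac{1}{12} = \frac{1}{3}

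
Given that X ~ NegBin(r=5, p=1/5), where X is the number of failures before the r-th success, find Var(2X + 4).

For X ~ NegBin(r=5, p=1/5), where X is the number of failures before the r-th success:
Var(X) = 100
Var(2X + 4) = (2)² × Var(X) = 4 × 100 = 400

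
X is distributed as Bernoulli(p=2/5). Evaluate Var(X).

For X ~ Bernoulli(p=2/5):
Var(X) = \frac{6}{25}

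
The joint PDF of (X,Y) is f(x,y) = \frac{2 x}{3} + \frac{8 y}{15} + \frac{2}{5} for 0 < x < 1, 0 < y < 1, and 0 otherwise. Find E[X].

E[X] = ∫_0^1 ∫_0^1 x × f(x,y) dy dx
= ∫_0^1 ∫_0^1 x × (\frac{2 x}{3} + \frac{8 y}{15} + \frac{2}{5}) dy dx
= \frac{5}{9}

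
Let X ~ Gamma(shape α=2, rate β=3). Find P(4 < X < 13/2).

P(4 < X < 13/2) = ∫_{4}^{13/2} f(x) dx
where f(x) = 9 x e^{- 3 x}
= - \frac{41}{2 e^{\frac{39}{2}}} + \frac{13}{e^{12}}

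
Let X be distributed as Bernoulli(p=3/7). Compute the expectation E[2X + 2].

For X ~ Bernoulli(p=3/7):
E[X] = \frac{3}{7}
E[2X + 2] = 2 × E[X] + 2 = \frac{20}{7}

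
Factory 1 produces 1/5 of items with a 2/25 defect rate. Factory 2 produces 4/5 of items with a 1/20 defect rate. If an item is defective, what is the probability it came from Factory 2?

Using Bayes' theorem:
P(F1) = 1/5, P(D|F1) = 2/25
P(F2) = 4/5, P(D|F2) = 1/20
P(D) = P(D|F1)P(F1) + P(D|F2)P(F2)
     = \frac{7}{125}
P(F2|D) = P(D|F2)P(F2) / P(D)
= \frac{5}{7}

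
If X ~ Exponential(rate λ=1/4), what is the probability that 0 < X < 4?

P(0 < X < 4) = ∫_{0}^{4} f(x) dx
where f(x) = \frac{e^{- \frac{x}{4}}}{4}
= 1 - e^{-1}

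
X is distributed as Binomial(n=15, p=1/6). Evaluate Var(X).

For X ~ Binomial(n=15, p=1/6):
Var(X) = \frac{25}{12}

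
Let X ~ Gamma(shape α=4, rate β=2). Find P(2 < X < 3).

P(2 < X < 3) = ∫_{2}^{3} f(x) dx
where f(x) = \frac{8 x^{3} e^{- 2 x}}{3}
= \frac{-183 + 71 e^{2}}{3 e^{6}}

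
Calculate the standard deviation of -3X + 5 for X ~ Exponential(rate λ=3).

For X ~ Exponential(rate λ=3):
Var(X) = \frac{1}{9}
SD(X) = √(Var(X)) = √(\frac{1}{9}) = \frac{1}{3}
SD(-3X + 5) = |-3| × SD(X) = 3 × \frac{1}{3} = 1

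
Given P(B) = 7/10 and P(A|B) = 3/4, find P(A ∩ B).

By definition, P(A|B) = P(A ∩ B) / P(B)
So P(A ∩ B) = P(A|B) × P(B)
= 3/4 × 7/10
= 21/40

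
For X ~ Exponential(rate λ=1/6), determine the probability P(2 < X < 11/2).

P(2 < X < 11/2) = ∫_{2}^{11/2} f(x) dx
where f(x) = \frac{e^{- \frac{x}{6}}}{6}
= - \frac{1}{e^{\frac{11}{12}}} + e^{- \frac{1}{3}}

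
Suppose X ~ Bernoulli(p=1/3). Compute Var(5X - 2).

For X ~ Bernoulli(p=1/3):
Var(X) = \frac{2}{9}
Var(5X - 2) = (5)² × Var(X) = 25 × \frac{2}{9} = \frac{50}{9}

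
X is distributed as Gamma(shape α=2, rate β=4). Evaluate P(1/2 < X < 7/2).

P(1/2 < X < 7/2) = ∫_{1/2}^{7/2} f(x) dx
where f(x) = 16 x e^{- 4 x}
= \frac{3 \left(-5 + e^{12}\right)}{e^{14}}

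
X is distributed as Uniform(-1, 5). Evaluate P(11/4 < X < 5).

P(11/4 < X < 5) = ∫_{11/4}^{5} f(x) dx
where f(x) = \frac{1}{6}
= \frac{3}{8}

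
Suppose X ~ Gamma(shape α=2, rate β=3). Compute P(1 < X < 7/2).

P(1 < X < 7/2) = ∫_{1}^{7/2} f(x) dx
where f(x) = 9 x e^{- 3 x}
= - \frac{23}{2 e^{\frac{21}{2}}} + \frac{4}{e^{3}}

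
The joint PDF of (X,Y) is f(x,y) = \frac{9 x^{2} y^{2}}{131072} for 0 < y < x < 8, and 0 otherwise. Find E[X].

f_X(x) = ∫_0^x \frac{9 x^{2} y^{2}}{131072} dy = \frac{3 x^{5}}{131072}
E[X] = ∫_0^8 x × (\frac{3 x^{5}}{131072}) dx = \frac{48}{7}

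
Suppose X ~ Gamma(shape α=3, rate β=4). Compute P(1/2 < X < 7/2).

P(1/2 < X < 7/2) = ∫_{1/2}^{7/2} f(x) dx
where f(x) = 32 x^{2} e^{- 4 x}
= \frac{-113 + 5 e^{12}}{e^{14}}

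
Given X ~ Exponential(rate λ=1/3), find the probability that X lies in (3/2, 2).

P(3/2 < X < 2) = ∫_{3/2}^{2} f(x) dx
where f(x) = \frac{e^{- \frac{x}{3}}}{3}
= - \frac{1}{e^{\frac{2}{3}}} + e^{- \frac{1}{2}}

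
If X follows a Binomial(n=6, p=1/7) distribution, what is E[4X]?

For X ~ Binomial(n=6, p=1/7):
E[X] = \frac{6}{7}
E[4X] = 4 × E[X] + 0 = \frac{24}{7}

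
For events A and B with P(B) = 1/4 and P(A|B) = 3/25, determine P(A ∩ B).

By definition, P(A|B) = P(A ∩ B) / P(B)
So P(A ∩ B) = P(A|B) × P(B)
= 3/25 × 1/4
= 3/100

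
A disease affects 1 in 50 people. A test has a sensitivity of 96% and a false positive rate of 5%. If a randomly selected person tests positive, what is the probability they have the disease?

Let D = the rare event, + = positive/flagged.
P(D) = 1/50
P(+|D) = 96/100 = 24/25
P(+|D') = 5/100 = 1/20
P(+) = P(+|D)P(D) + P(+|D')P(D')
     = \frac{24}{25} × \frac{1}{50} + \frac{1}{20} × \frac{49}{50}
     = \frac{341}{5000}
P(D|+) = P(+|D)P(D)/P(+) = \frac{96}{341}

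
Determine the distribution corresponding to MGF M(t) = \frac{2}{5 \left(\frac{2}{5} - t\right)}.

The MGF M(t) = \frac{2}{5 \left(\frac{2}{5} - t\right)} is the standard form for the Exponential distribution.
Comparing with the known MGF formula identifies: Exponential(rate λ=2/5)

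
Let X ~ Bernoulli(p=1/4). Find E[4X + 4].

For X ~ Bernoulli(p=1/4):
E[X] = \frac{1}{4}
E[4X + 4] = 4 × E[X] + 4 = 5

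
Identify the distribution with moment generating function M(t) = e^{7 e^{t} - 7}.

The MGF M(t) = e^{7 e^{t} - 7} is the standard form for the Poisson distribution.
Comparing with the known MGF formula identifies: Poisson(λ=7)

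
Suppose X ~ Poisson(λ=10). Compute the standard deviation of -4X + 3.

For X ~ Poisson(λ=10):
Var(X) = 10
SD(X) = √(Var(X)) = √(10) = \sqrt{10}
SD(-4X + 3) = |-4| × SD(X) = 4 × \sqrt{10} = 4 \sqrt{10}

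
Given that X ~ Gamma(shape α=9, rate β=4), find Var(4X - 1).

For X ~ Gamma(shape α=9, rate β=4):
Var(X) = \frac{9}{16}
Var(4X - 1) = (4)² × Var(X) = 16 × \frac{9}{16} = 9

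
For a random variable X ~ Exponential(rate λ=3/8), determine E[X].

For X ~ Exponential(rate λ=3/8), the expected value is:
E[X] = \frac{8}{3}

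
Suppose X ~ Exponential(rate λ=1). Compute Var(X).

For X ~ Exponential(rate λ=1):
Var(X) = 1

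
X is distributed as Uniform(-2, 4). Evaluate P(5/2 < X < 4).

P(5/2 < X < 4) = ∫_{5/2}^{4} f(x) dx
where f(x) = \frac{1}{6}
= \frac{1}{4}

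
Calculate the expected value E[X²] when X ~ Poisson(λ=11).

Using the identity E[X²] = Var(X) + (E[X])²:
E[X] = 11
Var(X) = 11
E[X²] = 11 + (11)²
= 132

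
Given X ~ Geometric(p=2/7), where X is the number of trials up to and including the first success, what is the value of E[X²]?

Using the identity E[X²] = Var(X) + (E[X])²:
E[X] = \frac{7}{2}
Var(X) = \frac{35}{4}
E[X²] = \frac{35}{4} + (\frac{7}{2})²
= 21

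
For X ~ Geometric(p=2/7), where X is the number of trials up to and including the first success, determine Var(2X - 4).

For X ~ Geometric(p=2/7), where X is the number of trials up to and including the first success:
Var(X) = \frac{35}{4}
Var(2X - 4) = (2)² × Var(X) = 4 × \frac{35}{4} = 35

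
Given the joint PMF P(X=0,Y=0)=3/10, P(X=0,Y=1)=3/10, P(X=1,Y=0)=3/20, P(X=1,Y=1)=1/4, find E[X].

First find marginal of X:
P(X=0) = 3/5
P(X=1) = 2/5
E[X] = 0 × 3/5 + 1 × 2/5 = 2/5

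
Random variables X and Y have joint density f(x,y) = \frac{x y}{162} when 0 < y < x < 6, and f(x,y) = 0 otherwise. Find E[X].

f_X(x) = ∫_0^x \frac{x y}{162} dy = \frac{x^{3}}{324}
E[X] = ∫_0^6 x × (\frac{x^{3}}{324}) dx = \frac{24}{5}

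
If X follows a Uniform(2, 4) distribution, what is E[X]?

For X ~ Uniform(2, 4), the expected value is:
E[X] = 3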